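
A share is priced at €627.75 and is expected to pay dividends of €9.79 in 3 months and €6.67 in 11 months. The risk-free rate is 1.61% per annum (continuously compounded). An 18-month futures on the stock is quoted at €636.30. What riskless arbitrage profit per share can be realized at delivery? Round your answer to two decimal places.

€9.93 per share

PV(dividends) I = 9.79·e^(−0.0161·3/12) + 6.67·e^(−0.0161·11/12) = 16.3230
Fair futures F* = (S − I)·e^(rT) = (627.75 − 16.3230)·e^0.024150 = 611.4270 × 1.024444 = 626.3727
Market €636.30 > fair 626.3727: forward overpriced → cash-and-carry (borrow at r, buy the stock and collect the dividends, short the forward).
Profit at T = |F_mkt − F*| = |636.30 − 626.3727| = €9.93 per share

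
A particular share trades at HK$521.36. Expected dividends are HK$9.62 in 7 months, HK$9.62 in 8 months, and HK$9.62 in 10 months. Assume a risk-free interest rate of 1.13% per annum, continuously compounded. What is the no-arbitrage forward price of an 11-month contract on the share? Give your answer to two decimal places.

HK$497.86

PV(dividends) I = 9.62·e^(−0.0113·7/12) + 9.62·e^(−0.0113·8/12) + 9.62·e^(−0.0113·10/12)
I = 9.5568 + 9.5478 + 9.5298 = 28.6344
F = (S − I)·e^(rT) = (521.36 − 28.6344) · e^(0.0113·11/12)
= 492.7256 · e^0.010358 = 492.7256 × 1.010412 = HK$497.86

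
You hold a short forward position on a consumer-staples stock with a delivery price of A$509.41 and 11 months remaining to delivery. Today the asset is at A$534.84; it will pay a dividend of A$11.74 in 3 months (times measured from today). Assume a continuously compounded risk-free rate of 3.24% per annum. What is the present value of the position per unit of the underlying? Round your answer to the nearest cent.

PV(remaining dividends) I = 11.74·e^(−0.0324·3/12) = 11.6453
Current forward F = (S − I)·e^(rT) = (534.84 − 11.6453)·e^(0.0324·11/12) = 523.1947 × 1.030145 = 538.9664
Value (long) = (F − K)·e^(−rT) = (538.9664 − 509.41) × 0.970737 = 28.6915
Short position value = −(long value) = -A$28.69

-A$28.69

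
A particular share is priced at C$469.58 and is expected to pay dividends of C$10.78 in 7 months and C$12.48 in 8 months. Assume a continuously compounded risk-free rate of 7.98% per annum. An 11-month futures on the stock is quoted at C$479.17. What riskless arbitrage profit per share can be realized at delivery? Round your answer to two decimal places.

C$2.25 per share

PV(dividends) I = 10.78·e^(−0.0798·7/12) + 12.48·e^(−0.0798·8/12) = 22.1231
Fair futures F* = (S − I)·e^(rT) = (469.58 − 22.1231)·e^0.073150 = 447.4569 × 1.075892 = 481.4153
Market C$479.17 < fair 481.4153: forward underpriced → reverse cash-and-carry (short the stock, invest proceeds at r, pay the dividends, go long the forward).
Profit at T = |F_mkt − F*| = |479.17 − 481.4153| = C$2.25 per share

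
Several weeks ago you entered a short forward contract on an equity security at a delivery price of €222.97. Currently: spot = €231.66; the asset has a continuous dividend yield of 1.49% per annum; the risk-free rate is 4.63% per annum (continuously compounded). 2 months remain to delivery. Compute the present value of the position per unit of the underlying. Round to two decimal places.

-€9.83

Current fair forward for the remaining 2 months: F = S·e^((r − q)·T), (r − q) = 0.0463 − 0.0149 = 0.0314
F = 231.66 · e^(0.0314 × 2/12) = 231.66 × 1.005247 = 232.8755
Value of long forward = (F − K)·e^(−rT) = (232.8755 − 222.97) · e^(−0.0463·2/12)
= 9.9055 × 0.992313 = 9.83
Short position value = −(long value) = -€9.83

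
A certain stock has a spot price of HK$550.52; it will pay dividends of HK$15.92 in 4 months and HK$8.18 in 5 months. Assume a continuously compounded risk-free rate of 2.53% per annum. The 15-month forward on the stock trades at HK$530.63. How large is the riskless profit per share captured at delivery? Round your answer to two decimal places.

PV(dividends) I = 15.92·e^(−0.0253·4/12) + 8.18·e^(−0.0253·5/12) = 23.8805
Fair forward F* = (S − I)·e^(rT) = (550.52 − 23.8805)·e^0.031625 = 526.6395 × 1.032130 = 543.5604
Market HK$530.63 < fair 543.5604: forward underpriced → reverse cash-and-carry (short the stock, invest proceeds at r, pay the dividends, go long the forward).
Profit at T = |F_mkt − F*| = |530.63 − 543.5604| = HK$12.93 per share

HK$12.93 per share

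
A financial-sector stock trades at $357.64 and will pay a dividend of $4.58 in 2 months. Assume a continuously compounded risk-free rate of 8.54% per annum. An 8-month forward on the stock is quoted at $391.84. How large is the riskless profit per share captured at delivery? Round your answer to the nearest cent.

$18.03 per share

PV(dividends) I = 4.58·e^(−0.0854·2/12) = 4.5153
Fair forward F* = (S − I)·e^(rT) = (357.64 − 4.5153)·e^0.056933 = 353.1247 × 1.058585 = 373.8125
Market $391.84 > fair 373.8125: forward overpriced → cash-and-carry (borrow at r, buy the stock and collect the dividends, short the forward).
Profit at T = |F_mkt − F*| = |391.84 − 373.8125| = $18.03 per share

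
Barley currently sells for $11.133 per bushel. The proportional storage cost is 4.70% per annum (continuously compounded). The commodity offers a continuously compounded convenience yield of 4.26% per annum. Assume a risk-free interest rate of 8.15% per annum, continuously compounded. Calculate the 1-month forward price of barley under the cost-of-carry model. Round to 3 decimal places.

$11.213 per bushel

Net carry = r + u − y = 0.0815 + 0.0470 − 0.0426 = 0.0859
F = S·e^((r+u−y)T) = 11.133 · e^(0.0859 × 1/12) = 11.133 · e^0.007158
= 11.133 × 1.007184 = $11.213 per bushel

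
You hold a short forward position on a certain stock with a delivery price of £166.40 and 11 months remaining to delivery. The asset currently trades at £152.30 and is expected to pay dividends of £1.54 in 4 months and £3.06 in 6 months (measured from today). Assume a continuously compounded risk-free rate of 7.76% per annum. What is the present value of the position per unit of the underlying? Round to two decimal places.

£7.12

PV(remaining dividends) I = 1.54·e^(−0.0776·4/12) + 3.06·e^(−0.0776·6/12) = 4.4442
Current forward F = (S − I)·e^(rT) = (152.30 − 4.4442)·e^(0.0776·11/12) = 147.8558 × 1.073724 = 158.7563
Value (long) = (F − K)·e^(−rT) = (158.7563 − 166.40) × 0.931338 = -7.1189
Short position value = −(long value) = £7.12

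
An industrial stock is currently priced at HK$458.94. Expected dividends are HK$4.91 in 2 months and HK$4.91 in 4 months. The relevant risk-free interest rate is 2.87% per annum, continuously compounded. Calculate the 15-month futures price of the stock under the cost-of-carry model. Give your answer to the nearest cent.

PV(dividends) I = 4.91·e^(−0.0287·2/12) + 4.91·e^(−0.0287·4/12)
I = 4.8866 + 4.8633 = 9.7499
F = (S − I)·e^(rT) = (458.94 − 9.7499) · e^(0.0287·15/12)
= 449.1901 · e^0.035875 = 449.1901 × 1.036526 = HK$465.60

HK$465.60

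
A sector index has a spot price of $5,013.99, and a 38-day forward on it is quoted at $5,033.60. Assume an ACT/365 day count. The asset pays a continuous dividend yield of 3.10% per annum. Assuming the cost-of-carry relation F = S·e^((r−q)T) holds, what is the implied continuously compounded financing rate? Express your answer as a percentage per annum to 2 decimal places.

6.85%

From F = S·e^((r−q)T): (r − q) = ln(F/S)/T
ln(5033.60/5013.99) = ln(1.003911) = 0.003903
(r − q) = 0.003903 / (38/365) = 0.037489
r = ln(F/S)/T + q = 0.037489 + 0.0310 = 0.068489
r = 6.85%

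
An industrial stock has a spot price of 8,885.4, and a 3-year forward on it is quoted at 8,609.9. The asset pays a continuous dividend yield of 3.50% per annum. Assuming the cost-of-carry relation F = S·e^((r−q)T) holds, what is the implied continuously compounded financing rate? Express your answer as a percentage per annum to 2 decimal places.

2.45%

From F = S·e^((r−q)T): (r − q) = ln(F/S)/T
ln(8609.9/8885.4) = ln(0.968994) = -0.031497
(r − q) = -0.031497 / (3) = -0.010499
r = ln(F/S)/T + q = -0.010499 + 0.0350 = 0.024501
r = 2.45%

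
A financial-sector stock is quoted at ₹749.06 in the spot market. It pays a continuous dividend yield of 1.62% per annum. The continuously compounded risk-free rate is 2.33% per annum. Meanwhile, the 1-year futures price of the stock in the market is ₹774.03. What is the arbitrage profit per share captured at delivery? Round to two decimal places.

₹19.63 per share

Fair futures: F* = S·e^(carry·T), with carry = (r − q) = 0.0233 − 0.0162 = 0.0071
F* = 749.06 · e^(0.0071 × 1) = 749.06 · e^0.007100 = 749.06 × 1.007125 = ₹754.3971
Market ₹774.03 > fair ₹754.3971: forward overpriced → cash-and-carry (buy spot, short the forward).
At maturity, profit = |F_mkt − F*| = |774.03 − 754.3971| = ₹19.63 per share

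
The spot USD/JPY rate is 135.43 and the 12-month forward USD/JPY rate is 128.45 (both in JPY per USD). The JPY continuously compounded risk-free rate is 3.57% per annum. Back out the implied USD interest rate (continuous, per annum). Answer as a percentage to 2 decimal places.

F = S·e^((r_JPY − r_USD)T) ⇒ r_USD = r_JPY − ln(F/S)/T
ln(128.45/135.43) = -0.052915; /(12/12) = -0.052915
r_USD = 0.0357 + 0.052915 = 0.088615
r_USD = 8.86%

8.86%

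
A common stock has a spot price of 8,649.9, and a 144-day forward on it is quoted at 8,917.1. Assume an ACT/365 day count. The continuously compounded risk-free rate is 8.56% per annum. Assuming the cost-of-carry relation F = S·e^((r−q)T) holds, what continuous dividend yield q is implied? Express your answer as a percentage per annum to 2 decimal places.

From F = S·e^((r−q)T): (r − q) = ln(F/S)/T
ln(8917.1/8649.9) = ln(1.030891) = 0.030423
(r − q) = 0.030423 / (144/365) = 0.077114
q = r − ln(F/S)/T = 0.0856 − 0.077114 = 0.008486
q = 0.85%

0.85%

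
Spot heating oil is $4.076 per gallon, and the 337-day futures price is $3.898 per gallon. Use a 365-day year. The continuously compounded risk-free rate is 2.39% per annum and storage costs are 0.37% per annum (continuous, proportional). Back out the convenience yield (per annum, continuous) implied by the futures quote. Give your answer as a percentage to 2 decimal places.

7.60%

F = S·e^((r+u−y)T) ⇒ (r+u−y) = ln(F/S)/T
ln(3.898/4.076) = -0.044653; /T ⇒ -0.048363
y = r + u − ln(F/S)/T = 0.0239 + 0.0037 + 0.048363 = 0.075963
y = 7.60%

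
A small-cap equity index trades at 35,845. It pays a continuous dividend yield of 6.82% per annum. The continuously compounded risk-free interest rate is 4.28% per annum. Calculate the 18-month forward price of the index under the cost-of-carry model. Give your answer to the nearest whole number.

F = S·e^((r − q)T) = 35845 · e^((0.0428 − 0.0682) × 18/12)
= 35845 · e^-0.038100 = 35845 × 0.962617
F = 34,505

34,505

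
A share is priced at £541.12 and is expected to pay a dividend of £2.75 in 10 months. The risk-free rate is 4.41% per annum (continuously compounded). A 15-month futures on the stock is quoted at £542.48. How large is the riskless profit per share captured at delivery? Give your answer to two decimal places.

£26.51 per share

PV(dividends) I = 2.75·e^(−0.0441·10/12) = 2.6508
Fair futures F* = (S − I)·e^(rT) = (541.12 − 2.6508)·e^0.055125 = 538.4692 × 1.056673 = 568.9859
Market £542.48 < fair 568.9859: forward underpriced → reverse cash-and-carry (short the stock, invest proceeds at r, pay the dividends, go long the forward).
Profit at T = |F_mkt − F*| = |542.48 − 568.9859| = £26.51 per share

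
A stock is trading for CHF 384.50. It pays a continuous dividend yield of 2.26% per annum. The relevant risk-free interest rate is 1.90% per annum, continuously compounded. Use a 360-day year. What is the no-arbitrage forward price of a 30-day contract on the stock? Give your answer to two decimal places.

F = S·e^((r − q)T) = 384.50 · e^((0.0190 − 0.0226) × 30/360)
= 384.50 · e^-0.000300 = 384.50 × 0.999700
F = CHF 384.38

CHF 384.38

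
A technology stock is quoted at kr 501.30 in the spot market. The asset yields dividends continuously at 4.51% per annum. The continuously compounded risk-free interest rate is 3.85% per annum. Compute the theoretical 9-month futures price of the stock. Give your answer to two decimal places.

F = S·e^((r − q)T) = 501.30 · e^((0.0385 − 0.0451) × 9/12)
= 501.30 · e^-0.004950 = 501.30 × 0.995062
F = kr 498.82

kr 498.82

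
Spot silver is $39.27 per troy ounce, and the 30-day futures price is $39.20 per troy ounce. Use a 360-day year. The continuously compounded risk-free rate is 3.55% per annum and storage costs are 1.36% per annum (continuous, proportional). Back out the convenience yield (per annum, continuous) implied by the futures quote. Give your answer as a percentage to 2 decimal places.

7.05%

F = S·e^((r+u−y)T) ⇒ (r+u−y) = ln(F/S)/T
ln(39.20/39.27) = -0.001784; /T ⇒ -0.021408
y = r + u − ln(F/S)/T = 0.0355 + 0.0136 + 0.021408 = 0.070508
y = 7.05%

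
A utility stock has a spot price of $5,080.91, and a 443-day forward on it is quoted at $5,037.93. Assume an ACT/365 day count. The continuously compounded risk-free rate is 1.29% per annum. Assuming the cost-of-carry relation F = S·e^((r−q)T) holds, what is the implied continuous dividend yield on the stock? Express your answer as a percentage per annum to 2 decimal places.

From F = S·e^((r−q)T): (r − q) = ln(F/S)/T
ln(5037.93/5080.91) = ln(0.991541) = -0.008495
(r − q) = -0.008495 / (443/365) = -0.006999
q = r − ln(F/S)/T = 0.0129 + 0.006999 = 0.019899
q = 1.99%

1.99%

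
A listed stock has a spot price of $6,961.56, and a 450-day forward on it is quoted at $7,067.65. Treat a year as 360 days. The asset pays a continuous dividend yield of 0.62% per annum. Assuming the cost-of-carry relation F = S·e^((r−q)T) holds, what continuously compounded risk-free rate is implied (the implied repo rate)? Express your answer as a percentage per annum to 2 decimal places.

1.83%

From F = S·e^((r−q)T): (r − q) = ln(F/S)/T
ln(7067.65/6961.56) = ln(1.015239) = 0.015124
(r − q) = 0.015124 / (450/360) = 0.012099
r = ln(F/S)/T + q = 0.012099 + 0.0062 = 0.018299
r = 1.83%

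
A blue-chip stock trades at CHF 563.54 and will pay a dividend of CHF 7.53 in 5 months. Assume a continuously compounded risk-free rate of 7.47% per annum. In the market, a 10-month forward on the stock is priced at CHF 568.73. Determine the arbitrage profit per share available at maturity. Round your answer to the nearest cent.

PV(dividends) I = 7.53·e^(−0.0747·5/12) = 7.2992
Fair forward F* = (S − I)·e^(rT) = (563.54 − 7.2992)·e^0.062250 = 556.2408 × 1.064228 = 591.9670
Market CHF 568.73 < fair 591.9670: forward underpriced → reverse cash-and-carry (short the stock, invest proceeds at r, pay the dividends, go long the forward).
Profit at T = |F_mkt − F*| = |568.73 − 591.9670| = CHF 23.24 per share

CHF 23.24 per share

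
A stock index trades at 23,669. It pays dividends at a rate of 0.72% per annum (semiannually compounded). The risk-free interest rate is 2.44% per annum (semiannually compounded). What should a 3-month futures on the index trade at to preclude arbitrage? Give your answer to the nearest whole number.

23,770

F = S · (1+r/2)^(2T) / (1+q/2)^(2T)
= 23669 × 1.006082 / 1.001798 = 23669 × 1.004276
F = 23,770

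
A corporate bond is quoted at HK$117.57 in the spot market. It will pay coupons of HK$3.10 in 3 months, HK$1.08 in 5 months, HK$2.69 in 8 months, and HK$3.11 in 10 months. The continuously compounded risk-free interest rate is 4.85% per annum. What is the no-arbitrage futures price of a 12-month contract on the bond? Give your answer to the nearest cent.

PV(coupons) I = 3.10·e^(−0.0485·3/12) + 1.08·e^(−0.0485·5/12) + 2.69·e^(−0.0485·8/12) + 3.11·e^(−0.0485·10/12)
I = 3.0626 + 1.0584 + 2.6044 + 2.9868 = 9.7122
F = (S − I)·e^(rT) = (117.57 − 9.7122) · e^(0.0485·12/12)
= 107.8578 · e^0.048500 = 107.8578 × 1.049695 = HK$113.22

HK$113.22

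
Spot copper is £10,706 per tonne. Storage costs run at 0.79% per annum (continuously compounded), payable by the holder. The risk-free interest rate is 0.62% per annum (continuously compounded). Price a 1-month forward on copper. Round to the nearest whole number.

Net carry = r + u − y = 0.0062 + 0.0079 − 0.0000 = 0.0141
F = S·e^((r+u−y)T) = 10706 · e^(0.0141 × 1/12) = 10706 · e^0.001175
= 10706 × 1.001176 = £10,719 per tonne

£10,719 per tonne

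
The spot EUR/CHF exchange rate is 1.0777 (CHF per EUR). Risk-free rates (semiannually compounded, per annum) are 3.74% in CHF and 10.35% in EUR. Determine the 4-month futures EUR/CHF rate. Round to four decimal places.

By covered interest parity, F = S · (1+r_CHF/2)^(2T) / (1+r_EUR/2)^(2T)
= 1.0777 × 1.012428 / 1.034209 = 1.0777 × 0.978939
F = 1.0550 CHF per EUR

1.0550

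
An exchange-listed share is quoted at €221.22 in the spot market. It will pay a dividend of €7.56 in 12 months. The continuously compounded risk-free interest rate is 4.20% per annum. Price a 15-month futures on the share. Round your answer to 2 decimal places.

PV(dividends) I = 7.56·e^(−0.0420·12/12)
I = 7.2491
F = (S − I)·e^(rT) = (221.22 − 7.2491) · e^(0.0420·15/12)
= 213.9709 · e^0.052500 = 213.9709 × 1.053903 = €225.50

€225.50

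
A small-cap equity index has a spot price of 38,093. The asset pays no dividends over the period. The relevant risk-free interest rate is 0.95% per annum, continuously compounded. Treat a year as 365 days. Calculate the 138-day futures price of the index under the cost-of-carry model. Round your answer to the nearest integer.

38,230

F = S·e^(rT) = 38093 · e^(0.0095 × 138/365)
= 38093 · e^0.003592 = 38093 × 1.003598
F = 38,230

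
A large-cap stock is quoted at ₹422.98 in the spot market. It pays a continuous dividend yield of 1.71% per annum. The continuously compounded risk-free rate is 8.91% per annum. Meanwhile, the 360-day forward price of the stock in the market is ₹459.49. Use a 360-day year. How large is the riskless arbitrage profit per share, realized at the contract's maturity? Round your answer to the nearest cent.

Fair forward: F* = S·e^(carry·T), with carry = (r − q) = 0.0891 − 0.0171 = 0.0720
F* = 422.98 · e^(0.0720 × 360/360) = 422.98 · e^0.072000 = 422.98 × 1.074655 = ₹454.5576
Market ₹459.49 > fair ₹454.5576: forward overpriced → cash-and-carry (buy spot, short the forward).
At maturity, profit = |F_mkt − F*| = |459.49 − 454.5576| = ₹4.93 per share

₹4.93 per share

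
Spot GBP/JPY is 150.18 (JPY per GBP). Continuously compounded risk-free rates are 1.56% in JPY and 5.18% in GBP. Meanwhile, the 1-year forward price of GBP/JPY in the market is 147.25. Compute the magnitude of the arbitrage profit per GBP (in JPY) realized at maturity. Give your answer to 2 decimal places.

Fair forward: F* = S·e^(carry·T), with carry = (r_JPY − r_GBP) = 0.0156 − 0.0518 = -0.0362
F* = 150.18 · e^(-0.0362 × 1) = 150.18 · e^-0.036200 = 150.18 × 0.964447 = 144.8407
Market 147.25 > fair 144.8407: forward overpriced → cash-and-carry (buy spot, short the forward).
At maturity, profit = |F_mkt − F*| = |147.25 − 144.8407| = 2.41 per GBP (in JPY)

2.41 per GBP (in JPY)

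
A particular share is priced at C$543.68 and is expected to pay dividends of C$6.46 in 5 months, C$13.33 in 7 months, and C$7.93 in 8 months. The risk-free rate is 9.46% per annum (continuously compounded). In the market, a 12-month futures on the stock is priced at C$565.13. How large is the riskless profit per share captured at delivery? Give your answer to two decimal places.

PV(dividends) I = 6.46·e^(−0.0946·5/12) + 13.33·e^(−0.0946·7/12) + 7.93·e^(−0.0946·8/12) = 26.2700
Fair futures F* = (S − I)·e^(rT) = (543.68 − 26.2700)·e^0.094600 = 517.4100 × 1.099219 = 568.7469
Market C$565.13 < fair 568.7469: forward underpriced → reverse cash-and-carry (short the stock, invest proceeds at r, pay the dividends, go long the forward).
Profit at T = |F_mkt − F*| = |565.13 − 568.7469| = C$3.62 per share

C$3.62 per share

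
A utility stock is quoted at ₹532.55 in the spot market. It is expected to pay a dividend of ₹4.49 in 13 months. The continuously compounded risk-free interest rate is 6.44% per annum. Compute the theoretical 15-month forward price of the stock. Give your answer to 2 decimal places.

PV(dividends) I = 4.49·e^(−0.0644·13/12)
I = 4.1874
F = (S − I)·e^(rT) = (532.55 − 4.1874) · e^(0.0644·15/12)
= 528.3626 · e^0.080500 = 528.3626 × 1.083829 = ₹572.65

₹572.65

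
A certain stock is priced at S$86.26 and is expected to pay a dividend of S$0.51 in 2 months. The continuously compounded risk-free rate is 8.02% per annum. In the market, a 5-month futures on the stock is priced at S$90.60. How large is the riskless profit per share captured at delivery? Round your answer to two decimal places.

PV(dividends) I = 0.51·e^(−0.0802·2/12) = 0.5032
Fair futures F* = (S − I)·e^(rT) = (86.26 − 0.5032)·e^0.033417 = 85.7568 × 1.033982 = 88.6710
Market S$90.60 > fair 88.6710: forward overpriced → cash-and-carry (borrow at r, buy the stock and collect the dividends, short the forward).
Profit at T = |F_mkt − F*| = |90.60 − 88.6710| = S$1.93 per share

S$1.93 per share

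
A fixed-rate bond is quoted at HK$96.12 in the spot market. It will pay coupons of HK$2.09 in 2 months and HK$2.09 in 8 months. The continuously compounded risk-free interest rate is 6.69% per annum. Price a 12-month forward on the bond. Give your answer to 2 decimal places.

HK$98.42

PV(coupons) I = 2.09·e^(−0.0669·2/12) + 2.09·e^(−0.0669·8/12)
I = 2.0668 + 1.9988 = 4.0656
F = (S − I)·e^(rT) = (96.12 − 4.0656) · e^(0.0669·12/12)
= 92.0544 · e^0.066900 = 92.0544 × 1.069189 = HK$98.42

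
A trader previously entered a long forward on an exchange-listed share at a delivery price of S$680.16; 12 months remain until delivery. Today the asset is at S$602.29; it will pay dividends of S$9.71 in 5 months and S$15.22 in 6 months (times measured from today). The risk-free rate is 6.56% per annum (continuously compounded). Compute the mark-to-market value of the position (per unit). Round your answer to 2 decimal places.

PV(remaining dividends) I = 9.71·e^(−0.0656·5/12) + 15.22·e^(−0.0656·6/12) = 24.1771
Current forward F = (S − I)·e^(rT) = (602.29 − 24.1771)·e^(0.0656·12/12) = 578.1129 × 1.067800 = 617.3090
Value (long) = (F − K)·e^(−rT) = (617.3090 − 680.16) × 0.936505 = -58.8603
Value = -S$58.86

-S$58.86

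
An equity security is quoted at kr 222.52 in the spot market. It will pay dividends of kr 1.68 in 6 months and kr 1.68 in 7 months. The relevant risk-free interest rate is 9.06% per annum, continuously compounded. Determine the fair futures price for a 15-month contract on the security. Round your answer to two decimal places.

kr 245.62

PV(dividends) I = 1.68·e^(−0.0906·6/12) + 1.68·e^(−0.0906·7/12)
I = 1.6056 + 1.5935 = 3.1991
F = (S − I)·e^(rT) = (222.52 − 3.1991) · e^(0.0906·15/12)
= 219.3209 · e^0.113250 = 219.3209 × 1.119912 = kr 245.62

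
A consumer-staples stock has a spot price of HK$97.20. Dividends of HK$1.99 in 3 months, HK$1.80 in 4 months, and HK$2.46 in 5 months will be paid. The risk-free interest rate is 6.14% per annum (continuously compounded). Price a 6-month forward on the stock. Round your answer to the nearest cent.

HK$93.92

PV(dividends) I = 1.99·e^(−0.0614·3/12) + 1.80·e^(−0.0614·4/12) + 2.46·e^(−0.0614·5/12)
I = 1.9597 + 1.7635 + 2.3979 = 6.1211
F = (S − I)·e^(rT) = (97.20 − 6.1211) · e^(0.0614·6/12)
= 91.0789 · e^0.030700 = 91.0789 × 1.031176 = HK$93.92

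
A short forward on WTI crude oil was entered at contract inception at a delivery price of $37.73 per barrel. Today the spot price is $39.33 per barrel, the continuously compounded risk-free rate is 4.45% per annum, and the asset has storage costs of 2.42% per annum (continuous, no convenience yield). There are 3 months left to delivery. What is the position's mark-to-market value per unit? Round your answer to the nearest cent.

Current fair forward for the remaining 3 months: F = S·e^((r + u)·T), (r + u) = 0.0445 + 0.0242 = 0.0687
F = 39.33 · e^(0.0687 × 3/12) = 39.33 × 1.017323 = 40.0113
Value of long forward = (F − K)·e^(−rT) = (40.0113 − 37.73) · e^(−0.0445·3/12)
= 2.2813 × 0.988937 = 2.26
Short position value = −(long value) = -$2.26

-$2.26 per barrel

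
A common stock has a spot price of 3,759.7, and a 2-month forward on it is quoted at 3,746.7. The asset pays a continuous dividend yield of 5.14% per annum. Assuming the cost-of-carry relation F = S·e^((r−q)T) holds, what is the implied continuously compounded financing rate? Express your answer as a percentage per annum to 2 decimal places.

From F = S·e^((r−q)T): (r − q) = ln(F/S)/T
ln(3746.7/3759.7) = ln(0.996542) = -0.003464
(r − q) = -0.003464 / (2/12) = -0.020784
r = ln(F/S)/T + q = -0.020784 + 0.0514 = 0.030616
r = 3.06%

3.06%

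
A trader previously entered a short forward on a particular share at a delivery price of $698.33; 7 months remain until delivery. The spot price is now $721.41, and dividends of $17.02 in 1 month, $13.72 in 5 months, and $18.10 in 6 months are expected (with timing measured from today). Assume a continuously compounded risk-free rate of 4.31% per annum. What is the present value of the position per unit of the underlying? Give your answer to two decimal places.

$7.73

PV(remaining dividends) I = 17.02·e^(−0.0431·1/12) + 13.72·e^(−0.0431·5/12) + 18.10·e^(−0.0431·6/12) = 48.1489
Current forward F = (S − I)·e^(rT) = (721.41 − 48.1489)·e^(0.0431·7/12) = 673.2611 × 1.025460 = 690.4023
Value (long) = (F − K)·e^(−rT) = (690.4023 − 698.33) × 0.975172 = -7.7309
Short position value = −(long value) = $7.73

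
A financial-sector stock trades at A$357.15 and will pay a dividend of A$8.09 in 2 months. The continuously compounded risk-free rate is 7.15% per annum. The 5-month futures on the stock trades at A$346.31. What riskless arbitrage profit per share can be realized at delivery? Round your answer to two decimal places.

PV(dividends) I = 8.09·e^(−0.0715·2/12) = 7.9942
Fair futures F* = (S − I)·e^(rT) = (357.15 − 7.9942)·e^0.029792 = 349.1558 × 1.030240 = 359.7143
Market A$346.31 < fair 359.7143: forward underpriced → reverse cash-and-carry (short the stock, invest proceeds at r, pay the dividends, go long the forward).
Profit at T = |F_mkt − F*| = |346.31 − 359.7143| = A$13.40 per share

A$13.40 per share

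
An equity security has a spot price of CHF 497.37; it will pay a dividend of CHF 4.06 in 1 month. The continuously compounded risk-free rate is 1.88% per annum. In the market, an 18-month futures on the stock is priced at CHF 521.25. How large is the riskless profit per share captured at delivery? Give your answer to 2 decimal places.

CHF 13.82 per share

PV(dividends) I = 4.06·e^(−0.0188·1/12) = 4.0536
Fair futures F* = (S − I)·e^(rT) = (497.37 − 4.0536)·e^0.028200 = 493.3164 × 1.028601 = 507.4257
Market CHF 521.25 > fair 507.4257: forward overpriced → cash-and-carry (borrow at r, buy the stock and collect the dividends, short the forward).
Profit at T = |F_mkt − F*| = |521.25 − 507.4257| = CHF 13.82 per share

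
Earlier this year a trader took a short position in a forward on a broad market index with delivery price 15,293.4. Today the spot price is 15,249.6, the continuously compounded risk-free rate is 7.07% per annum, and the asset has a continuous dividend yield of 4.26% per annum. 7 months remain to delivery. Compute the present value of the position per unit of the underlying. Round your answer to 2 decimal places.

-199.81

Current fair forward for the remaining 7 months: F = S·e^((r − q)·T), (r − q) = 0.0707 − 0.0426 = 0.0281
F = 15249.6 · e^(0.0281 × 7/12) = 15249.6 × 1.01652675 = 15501.6263
Value of long forward = (F − K)·e^(−rT) = (15501.6263 − 15293.4) · e^(−0.0707·7/12)
= 208.2263 × 0.95959720 = 199.81
Short position value = −(long value) = -199.81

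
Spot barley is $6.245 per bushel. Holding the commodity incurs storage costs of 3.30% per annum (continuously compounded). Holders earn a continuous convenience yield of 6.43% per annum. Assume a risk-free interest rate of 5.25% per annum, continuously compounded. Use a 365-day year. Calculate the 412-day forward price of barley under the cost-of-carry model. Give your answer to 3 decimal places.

Net carry = r + u − y = 0.0525 + 0.0330 − 0.0643 = 0.0212
F = S·e^((r+u−y)T) = 6.245 · e^(0.0212 × 412/365) = 6.245 · e^0.023930
= 6.245 × 1.024219 = $6.396 per bushel

$6.396 per bushel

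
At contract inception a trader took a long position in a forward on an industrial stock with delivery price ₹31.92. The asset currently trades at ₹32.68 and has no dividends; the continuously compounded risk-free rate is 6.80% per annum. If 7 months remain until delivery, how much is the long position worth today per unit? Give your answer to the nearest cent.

Current fair forward for the remaining 7 months: F = S·e^(r·T), r = 0.0680
F = 32.68 · e^(0.0680 × 7/12) = 32.68 × 1.040464 = 34.0024
Value of long forward = (F − K)·e^(−rT) = (34.0024 − 31.92) · e^(−0.0680·7/12)
= 2.0824 × 0.961110 = 2.00

₹2.00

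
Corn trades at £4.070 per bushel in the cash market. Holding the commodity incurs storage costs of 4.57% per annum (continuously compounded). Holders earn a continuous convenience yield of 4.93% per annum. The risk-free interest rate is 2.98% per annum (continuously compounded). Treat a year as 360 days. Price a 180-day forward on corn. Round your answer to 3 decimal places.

Net carry = r + u − y = 0.0298 + 0.0457 − 0.0493 = 0.0262
F = S·e^((r+u−y)T) = 4.070 · e^(0.0262 × 180/360) = 4.070 · e^0.013100
= 4.070 × 1.013186 = £4.124 per bushel

£4.124 per bushel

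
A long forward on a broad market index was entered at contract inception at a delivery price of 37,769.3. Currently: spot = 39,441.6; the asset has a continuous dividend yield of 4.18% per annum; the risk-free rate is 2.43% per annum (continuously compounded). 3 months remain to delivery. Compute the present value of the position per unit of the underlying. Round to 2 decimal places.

1491.03

Current fair forward for the remaining 3 months: F = S·e^((r − q)·T), (r − q) = 0.0243 − 0.0418 = -0.0175
F = 39441.6 · e^(-0.0175 × 3/12) = 39441.6 × 0.99563456 = 39269.4201
Value of long forward = (F − K)·e^(−rT) = (39269.4201 − 37769.3) · e^(−0.0243·3/12)
= 1500.1201 × 0.99394342 = 1491.03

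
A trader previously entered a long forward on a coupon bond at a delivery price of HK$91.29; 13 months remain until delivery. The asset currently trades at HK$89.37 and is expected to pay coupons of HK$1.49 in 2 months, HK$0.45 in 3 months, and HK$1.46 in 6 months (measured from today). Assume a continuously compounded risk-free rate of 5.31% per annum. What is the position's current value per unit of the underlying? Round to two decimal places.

-HK$0.16

PV(remaining coupons) I = 1.49·e^(−0.0531·2/12) + 0.45·e^(−0.0531·3/12) + 1.46·e^(−0.0531·6/12) = 3.3427
Current forward F = (S − I)·e^(rT) = (89.37 − 3.3427)·e^(0.0531·13/12) = 86.0273 × 1.059212 = 91.1211
Value (long) = (F − K)·e^(−rT) = (91.1211 − 91.29) × 0.944098 = -0.1595
Value = -HK$0.16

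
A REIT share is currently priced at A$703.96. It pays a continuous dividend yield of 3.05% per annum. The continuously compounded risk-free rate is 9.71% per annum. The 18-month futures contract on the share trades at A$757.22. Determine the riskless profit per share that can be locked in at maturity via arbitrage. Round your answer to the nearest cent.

Fair futures: F* = S·e^(carry·T), with carry = (r − q) = 0.0971 − 0.0305 = 0.0666
F* = 703.96 · e^(0.0666 × 18/12) = 703.96 · e^0.099900 = 703.96 × 1.105060 = A$777.9180
Market A$757.22 < fair A$777.9180: forward underpriced → reverse cash-and-carry (short spot, go long the forward).
At maturity, profit = |F_mkt − F*| = |757.22 − 777.9180| = A$20.70 per share

A$20.70 per share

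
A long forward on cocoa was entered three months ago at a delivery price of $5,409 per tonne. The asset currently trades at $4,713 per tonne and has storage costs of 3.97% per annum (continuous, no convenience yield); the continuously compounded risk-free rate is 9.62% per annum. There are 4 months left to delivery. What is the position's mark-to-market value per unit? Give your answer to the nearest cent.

Current fair forward for the remaining 4 months: F = S·e^((r + u)·T), (r + u) = 0.0962 + 0.0397 = 0.1359
F = 4713 · e^(0.1359 × 4/12) = 4713 × 1.04634172 = 4931.4085
Value of long forward = (F − K)·e^(−rT) = (4931.4085 − 5409) · e^(−0.0962·4/12)
= -477.5915 × 0.96844202 = -462.52

-$462.52 per tonne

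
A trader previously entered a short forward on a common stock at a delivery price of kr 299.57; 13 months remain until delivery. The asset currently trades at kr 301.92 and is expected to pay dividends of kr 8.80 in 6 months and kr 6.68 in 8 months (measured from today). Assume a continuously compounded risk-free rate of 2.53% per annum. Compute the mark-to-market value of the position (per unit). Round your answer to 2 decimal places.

kr 4.81

PV(remaining dividends) I = 8.80·e^(−0.0253·6/12) + 6.68·e^(−0.0253·8/12) = 15.2577
Current forward F = (S − I)·e^(rT) = (301.92 − 15.2577)·e^(0.0253·13/12) = 286.6623 × 1.027787 = 294.6278
Value (long) = (F − K)·e^(−rT) = (294.6278 − 299.57) × 0.972964 = -4.8086
Short position value = −(long value) = kr 4.81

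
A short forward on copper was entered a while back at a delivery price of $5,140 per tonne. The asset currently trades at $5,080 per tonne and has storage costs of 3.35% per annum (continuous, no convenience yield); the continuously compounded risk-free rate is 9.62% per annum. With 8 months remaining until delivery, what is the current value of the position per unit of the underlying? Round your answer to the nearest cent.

Current fair forward for the remaining 8 months: F = S·e^((r + u)·T), (r + u) = 0.0962 + 0.0335 = 0.1297
F = 5080 · e^(0.1297 × 8/12) = 5080 × 1.09031502 = 5538.8003
Value of long forward = (F − K)·e^(−rT) = (5538.8003 − 5140) · e^(−0.0962·8/12)
= 398.8003 × 0.93787994 = 374.03
Short position value = −(long value) = -$374.03

-$374.03 per tonne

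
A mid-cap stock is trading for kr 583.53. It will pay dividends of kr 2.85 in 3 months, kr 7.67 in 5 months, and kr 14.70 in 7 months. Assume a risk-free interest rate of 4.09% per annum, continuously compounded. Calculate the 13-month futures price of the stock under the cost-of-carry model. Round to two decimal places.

PV(dividends) I = 2.85·e^(−0.0409·3/12) + 7.67·e^(−0.0409·5/12) + 14.70·e^(−0.0409·7/12)
I = 2.8210 + 7.5404 + 14.3534 = 24.7148
F = (S − I)·e^(rT) = (583.53 − 24.7148) · e^(0.0409·13/12)
= 558.8152 · e^0.044308 = 558.8152 × 1.045304 = kr 584.13

kr 584.13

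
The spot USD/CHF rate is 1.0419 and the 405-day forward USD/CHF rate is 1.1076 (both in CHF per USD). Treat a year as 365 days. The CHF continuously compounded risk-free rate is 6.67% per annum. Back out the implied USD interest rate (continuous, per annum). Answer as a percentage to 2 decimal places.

F = S·e^((r_CHF − r_USD)T) ⇒ r_USD = r_CHF − ln(F/S)/T
ln(1.1076/1.0419) = 0.061150; /(405/365) = 0.055110
r_USD = 0.0667 − 0.055110 = 0.011590
r_USD = 1.16%

1.16%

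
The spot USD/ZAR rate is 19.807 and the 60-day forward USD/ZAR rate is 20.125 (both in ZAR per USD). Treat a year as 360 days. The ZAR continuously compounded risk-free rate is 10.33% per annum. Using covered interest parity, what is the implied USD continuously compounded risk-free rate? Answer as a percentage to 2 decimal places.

F = S·e^((r_ZAR − r_USD)T) ⇒ r_USD = r_ZAR − ln(F/S)/T
ln(20.125/19.807) = 0.015927; /(60/360) = 0.095562
r_USD = 0.1033 − 0.095562 = 0.007738
r_USD = 0.77%

0.77%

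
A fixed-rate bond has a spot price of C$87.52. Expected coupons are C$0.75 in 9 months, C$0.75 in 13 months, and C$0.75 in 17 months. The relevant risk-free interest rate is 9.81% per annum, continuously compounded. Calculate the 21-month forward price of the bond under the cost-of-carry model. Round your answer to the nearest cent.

C$101.51

PV(coupons) I = 0.75·e^(−0.0981·9/12) + 0.75·e^(−0.0981·13/12) + 0.75·e^(−0.0981·17/12)
I = 0.6968 + 0.6744 + 0.6527 = 2.0239
F = (S − I)·e^(rT) = (87.52 − 2.0239) · e^(0.0981·21/12)
= 85.4961 · e^0.171675 = 85.4961 × 1.187292 = C$101.51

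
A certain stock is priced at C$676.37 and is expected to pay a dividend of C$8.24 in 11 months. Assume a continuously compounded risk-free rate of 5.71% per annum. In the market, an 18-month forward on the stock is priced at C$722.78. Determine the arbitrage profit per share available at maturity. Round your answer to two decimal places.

C$5.56 per share

PV(dividends) I = 8.24·e^(−0.0571·11/12) = 7.8198
Fair forward F* = (S − I)·e^(rT) = (676.37 − 7.8198)·e^0.085650 = 668.5502 × 1.089425 = 728.3353
Market C$722.78 < fair 728.3353: forward underpriced → reverse cash-and-carry (short the stock, invest proceeds at r, pay the dividends, go long the forward).
Profit at T = |F_mkt − F*| = |722.78 − 728.3353| = C$5.56 per share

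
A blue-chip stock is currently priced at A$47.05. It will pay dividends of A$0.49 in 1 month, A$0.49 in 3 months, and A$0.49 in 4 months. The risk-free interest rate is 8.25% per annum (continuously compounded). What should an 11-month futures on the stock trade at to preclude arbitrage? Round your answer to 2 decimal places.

PV(dividends) I = 0.49·e^(−0.0825·1/12) + 0.49·e^(−0.0825·3/12) + 0.49·e^(−0.0825·4/12)
I = 0.4866 + 0.4800 + 0.4767 = 1.4433
F = (S − I)·e^(rT) = (47.05 − 1.4433) · e^(0.0825·11/12)
= 45.6067 · e^0.075625 = 45.6067 × 1.078558 = A$49.19

A$49.19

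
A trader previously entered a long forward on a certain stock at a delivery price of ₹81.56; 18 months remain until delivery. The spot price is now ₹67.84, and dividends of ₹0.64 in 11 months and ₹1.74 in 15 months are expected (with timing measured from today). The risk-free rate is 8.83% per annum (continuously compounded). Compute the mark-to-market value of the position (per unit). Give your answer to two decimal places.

PV(remaining dividends) I = 0.64·e^(−0.0883·11/12) + 1.74·e^(−0.0883·15/12) = 2.1484
Current forward F = (S − I)·e^(rT) = (67.84 − 2.1484)·e^(0.0883·18/12) = 65.6916 × 1.141622 = 74.9950
Value (long) = (F − K)·e^(−rT) = (74.9950 − 81.56) × 0.875947 = -5.7506
Value = -₹5.75

-₹5.75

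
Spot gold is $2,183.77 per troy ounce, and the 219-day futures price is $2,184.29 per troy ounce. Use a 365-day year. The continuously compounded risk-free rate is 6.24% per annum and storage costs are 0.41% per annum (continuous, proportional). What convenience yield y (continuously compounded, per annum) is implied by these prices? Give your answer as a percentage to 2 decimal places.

6.61%

F = S·e^((r+u−y)T) ⇒ (r+u−y) = ln(F/S)/T
ln(2184.29/2183.77) = 0.000238; /T ⇒ 0.000397
y = r + u − ln(F/S)/T = 0.0624 + 0.0041 − 0.000397 = 0.066103
y = 6.61%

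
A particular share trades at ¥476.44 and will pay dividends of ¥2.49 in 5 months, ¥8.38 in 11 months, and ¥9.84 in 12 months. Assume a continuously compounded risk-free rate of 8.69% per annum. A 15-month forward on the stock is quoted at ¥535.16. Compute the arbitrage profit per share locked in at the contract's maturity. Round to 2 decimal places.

¥25.41 per share

PV(dividends) I = 2.49·e^(−0.0869·5/12) + 8.38·e^(−0.0869·11/12) + 9.84·e^(−0.0869·12/12) = 19.1608
Fair forward F* = (S − I)·e^(rT) = (476.44 − 19.1608)·e^0.108625 = 457.2792 × 1.114744 = 509.7492
Market ¥535.16 > fair 509.7492: forward overpriced → cash-and-carry (borrow at r, buy the stock and collect the dividends, short the forward).
Profit at T = |F_mkt − F*| = |535.16 − 509.7492| = ¥25.41 per share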